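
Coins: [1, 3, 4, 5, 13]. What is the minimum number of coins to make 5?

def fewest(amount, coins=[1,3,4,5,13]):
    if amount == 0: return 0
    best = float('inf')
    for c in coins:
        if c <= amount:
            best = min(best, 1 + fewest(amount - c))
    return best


Building up with DP:
fewest(0) = 0
fewest(1) = min(1+fewest(0)=1+0=1) = 1
fewest(2) = min(1+fewest(1)=1+1=2) = 2
fewest(3) = min(1+fewest(2)=1+2=3, 1+fewest(0)=1+0=1) = 1
fewest(4) = min(1+fewest(3)=1+1=2, 1+fewest(1)=1+1=2, 1+fewest(0)=1+0=1) = 1
fewest(5) = min(1+fewest(4)=1+1=2, 1+fewest(2)=1+2=3, 1+fewest(1)=1+1=2, 1+fewest(0)=1+0=1) = 1

1


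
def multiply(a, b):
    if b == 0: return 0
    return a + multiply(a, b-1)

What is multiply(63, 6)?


multiply(63, 6) = 63 + multiply(63, 5)
multiply(63, 5) = 63 + multiply(63, 4)
multiply(63, 4) = 63 + multiply(63, 3)
multiply(63, 3) = 63 + multiply(63, 2)
multiply(63, 2) = 63 + multiply(63, 1)
multiply(63, 1) = 63 + multiply(63, 0)
multiply(63, 0) = 0  (base case)
Total: 63 + 63 + 63 + 63 + 63 + 63 + 0 = 378

378


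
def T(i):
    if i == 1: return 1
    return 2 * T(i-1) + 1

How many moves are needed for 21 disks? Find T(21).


T(21) = 2 * T(20) + 1
T(20) = 2 * T(19) + 1
T(19) = 2 * T(18) + 1
T(18) = 2 * T(17) + 1
T(17) = 2 * T(16) + 1
T(16) = 2 * T(15) + 1
T(15) = 2 * T(14) + 1
T(14) = 2 * T(13) + 1
T(13) = 2 * T(12) + 1
T(12) = 2 * T(11) + 1
T(11) = 2 * T(10) + 1
T(10) = 2 * T(9) + 1
T(9) = 2 * T(8) + 1
T(8) = 2 * T(7) + 1
T(7) = 2 * T(6) + 1
T(6) = 2 * T(5) + 1
T(5) = 2 * T(4) + 1
T(4) = 2 * T(3) + 1
T(3) = 2 * T(2) + 1
T(2) = 2 * T(1) + 1
T(1) = 1  (base case)
T(2) = 2 * 1 + 1 = 3
T(3) = 2 * 3 + 1 = 7
T(4) = 2 * 7 + 1 = 15
T(5) = 2 * 15 + 1 = 31
T(6) = 2 * 31 + 1 = 63
T(7) = 2 * 63 + 1 = 127
T(8) = 2 * 127 + 1 = 255
T(9) = 2 * 255 + 1 = 511
T(10) = 2 * 511 + 1 = 1023
T(11) = 2 * 1023 + 1 = 2047
T(12) = 2 * 2047 + 1 = 4095
T(13) = 2 * 4095 + 1 = 8191
T(14) = 2 * 8191 + 1 = 16383
T(15) = 2 * 16383 + 1 = 32767
T(16) = 2 * 32767 + 1 = 65535
T(17) = 2 * 65535 + 1 = 131071
T(18) = 2 * 131071 + 1 = 262143
T(19) = 2 * 262143 + 1 = 524287
T(20) = 2 * 524287 + 1 = 1048575
T(21) = 2 * 1048575 + 1 = 2097151

2097151


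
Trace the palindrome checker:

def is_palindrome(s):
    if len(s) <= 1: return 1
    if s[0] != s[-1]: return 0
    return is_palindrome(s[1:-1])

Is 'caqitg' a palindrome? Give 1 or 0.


is_palindrome('caqitg'): s[0]='c' != s[-1]='g' -> return 0
Result: 0 (not a palindrome)

0


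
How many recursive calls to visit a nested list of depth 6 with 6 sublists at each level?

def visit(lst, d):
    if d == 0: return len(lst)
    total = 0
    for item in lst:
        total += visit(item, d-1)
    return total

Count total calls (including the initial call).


At depth 0 (root): 1 call
At depth 1: each of 1 parents calls visit on 6 children = 6 calls
At depth 2: each of 6 parents calls visit on 6 children = 36 calls
At depth 3: each of 36 parents calls visit on 6 children = 216 calls
At depth 4: each of 216 parents calls visit on 6 children = 1296 calls
At depth 5: each of 1296 parents calls visit on 6 children = 7776 calls
At depth 6: each of 7776 parents calls visit on 6 children = 46656 calls
Total: 1 + 6 + 36 + 216 + 1296 + 7776 + 46656 = 55987

55987


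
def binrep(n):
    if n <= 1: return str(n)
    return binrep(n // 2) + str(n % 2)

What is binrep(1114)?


binrep(1114) = binrep(557) + '0'
binrep(557) = binrep(278) + '1'
binrep(278) = binrep(139) + '0'
binrep(139) = binrep(69) + '1'
binrep(69) = binrep(34) + '1'
binrep(34) = binrep(17) + '0'
binrep(17) = binrep(8) + '1'
binrep(8) = binrep(4) + '0'
binrep(4) = binrep(2) + '0'
binrep(2) = binrep(1) + '0'
binrep(1) = '1'  (base case)
Concatenating: '1' + '0' + '0' + '0' + '1' + '0' + '1' + '1' + '0' + '1' + '0' = '10001011010'

10001011010


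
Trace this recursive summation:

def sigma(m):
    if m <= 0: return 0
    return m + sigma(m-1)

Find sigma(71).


sigma(71)
= 71 + 70 + 69 + 68 + 67 + 66 + 65 + 64 + 63 + 62 + 61 + 60 + 59 + 58 + 57 + 56 + 55 + 54 + 53 + 52 + 51 + 50 + 49 + 48 + 47 + 46 + 45 + 44 + 43 + 42 + 41 + 40 + 39 + 38 + 37 + 36 + 35 + 34 + 33 + 32 + 31 + 30 + 29 + 28 + 27 + 26 + 25 + 24 + 23 + 22 + 21 + 20 + 19 + 18 + 17 + 16 + 15 + 14 + 13 + 12 + 11 + 10 + 9 + 8 + 7 + 6 + 5 + 4 + 3 + 2 + 1 + sigma(0)
= 71 + 70 + 69 + 68 + 67 + 66 + 65 + 64 + 63 + 62 + 61 + 60 + 59 + 58 + 57 + 56 + 55 + 54 + 53 + 52 + 51 + 50 + 49 + 48 + 47 + 46 + 45 + 44 + 43 + 42 + 41 + 40 + 39 + 38 + 37 + 36 + 35 + 34 + 33 + 32 + 31 + 30 + 29 + 28 + 27 + 26 + 25 + 24 + 23 + 22 + 21 + 20 + 19 + 18 + 17 + 16 + 15 + 14 + 13 + 12 + 11 + 10 + 9 + 8 + 7 + 6 + 5 + 4 + 3 + 2 + 1 + 0
= 2556

2556


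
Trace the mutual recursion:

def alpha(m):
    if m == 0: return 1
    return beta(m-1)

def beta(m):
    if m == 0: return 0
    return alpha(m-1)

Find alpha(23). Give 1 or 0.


alpha(23) = beta(22)
beta(22) = alpha(21)
alpha(21) = beta(20)
beta(20) = alpha(19)
alpha(19) = beta(18)
beta(18) = alpha(17)
alpha(17) = beta(16)
beta(16) = alpha(15)
alpha(15) = beta(14)
beta(14) = alpha(13)
alpha(13) = beta(12)
beta(12) = alpha(11)
alpha(11) = beta(10)
beta(10) = alpha(9)
alpha(9) = beta(8)
beta(8) = alpha(7)
alpha(7) = beta(6)
beta(6) = alpha(5)
alpha(5) = beta(4)
beta(4) = alpha(3)
alpha(3) = beta(2)
beta(2) = alpha(1)
alpha(1) = beta(0)
beta(0) = 0  (base case)
Result: 0

0


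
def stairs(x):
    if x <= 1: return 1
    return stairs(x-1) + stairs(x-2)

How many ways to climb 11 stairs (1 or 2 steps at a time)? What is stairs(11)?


Building up from base cases:
stairs(0) = 1
stairs(1) = 1
stairs(2) = stairs(1) + stairs(0) = 1 + 1 = 2
stairs(3) = stairs(2) + stairs(1) = 2 + 1 = 3
stairs(4) = stairs(3) + stairs(2) = 3 + 2 = 5
stairs(5) = stairs(4) + stairs(3) = 5 + 3 = 8
stairs(6) = stairs(5) + stairs(4) = 8 + 5 = 13
stairs(7) = stairs(6) + stairs(5) = 13 + 8 = 21
stairs(8) = stairs(7) + stairs(6) = 21 + 13 = 34
stairs(9) = stairs(8) + stairs(7) = 34 + 21 = 55
stairs(10) = stairs(9) + stairs(8) = 55 + 34 = 89
stairs(11) = stairs(10) + stairs(9) = 89 + 55 = 144

144


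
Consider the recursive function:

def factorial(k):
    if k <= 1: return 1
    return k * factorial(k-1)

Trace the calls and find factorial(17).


factorial(17)
= 17 * factorial(16)
= 17 * 16 * factorial(15)
= 17 * 16 * 15 * factorial(14)
= 17 * 16 * 15 * 14 * factorial(13)
= 17 * 16 * 15 * 14 * 13 * factorial(12)
= 17 * 16 * 15 * 14 * 13 * 12 * factorial(11)
= 17 * 16 * 15 * 14 * 13 * 12 * 11 * factorial(10)
= 17 * 16 * 15 * 14 * 13 * 12 * 11 * 10 * factorial(9)
= 17 * 16 * 15 * 14 * 13 * 12 * 11 * 10 * 9 * factorial(8)
= 17 * 16 * 15 * 14 * 13 * 12 * 11 * 10 * 9 * 8 * factorial(7)
= 17 * 16 * 15 * 14 * 13 * 12 * 11 * 10 * 9 * 8 * 7 * factorial(6)
= 17 * 16 * 15 * 14 * 13 * 12 * 11 * 10 * 9 * 8 * 7 * 6 * factorial(5)
= 17 * 16 * 15 * 14 * 13 * 12 * 11 * 10 * 9 * 8 * 7 * 6 * 5 * factorial(4)
= 17 * 16 * 15 * 14 * 13 * 12 * 11 * 10 * 9 * 8 * 7 * 6 * 5 * 4 * factorial(3)
= 17 * 16 * 15 * 14 * 13 * 12 * 11 * 10 * 9 * 8 * 7 * 6 * 5 * 4 * 3 * factorial(2)
= 17 * 16 * 15 * 14 * 13 * 12 * 11 * 10 * 9 * 8 * 7 * 6 * 5 * 4 * 3 * 2 * factorial(1)
= 17 * 16 * 15 * 14 * 13 * 12 * 11 * 10 * 9 * 8 * 7 * 6 * 5 * 4 * 3 * 2 * 1
= 355687428096000

355687428096000


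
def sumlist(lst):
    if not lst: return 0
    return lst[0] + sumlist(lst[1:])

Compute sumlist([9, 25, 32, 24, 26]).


sumlist([9, 25, 32, 24, 26]) = 9 + sumlist([25, 32, 24, 26])
sumlist([25, 32, 24, 26]) = 25 + sumlist([32, 24, 26])
sumlist([32, 24, 26]) = 32 + sumlist([24, 26])
sumlist([24, 26]) = 24 + sumlist([26])
sumlist([26]) = 26 + sumlist([])
sumlist([]) = 0  (base case)
Total: 9 + 25 + 32 + 24 + 26 + 0 = 116

116


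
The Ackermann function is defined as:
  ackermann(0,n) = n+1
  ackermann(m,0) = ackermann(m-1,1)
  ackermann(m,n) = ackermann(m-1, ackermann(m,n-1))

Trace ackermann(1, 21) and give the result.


ackermann(1, 21) = ackermann(0, ackermann(1, 20))
  ackermann(1, 20) = ackermann(0, ackermann(1, 19))
    ackermann(1, 19) = ackermann(0, ackermann(1, 18))
      ackermann(1, 18) = ackermann(0, ackermann(1, 17))
        ackermann(1, 17) = ackermann(0, ackermann(1, 16))
          ackermann(1, 16) = ackermann(0, ackermann(1, 15))
          ackermann(1, 15) = ackermann(0, ackermann(1, 14))
          ackermann(1, 14) = ackermann(0, ackermann(1, 13))
          ackermann(1, 13) = ackermann(0, ackermann(1, 12))
          ackermann(1, 12) = ackermann(0, ackermann(1, 11))
          ackermann(1, 11) = ackermann(0, ackermann(1, 10))
          ackermann(1, 10) = ackermann(0, ackermann(1, 9))
          ackermann(1, 9) = ackermann(0, ackermann(1, 8))
          ackermann(1, 8) = ackermann(0, ackermann(1, 7))
          ackermann(1, 7) = ackermann(0, ackermann(1, 6))
          ackermann(1, 6) = ackermann(0, ackermann(1, 5))
          ackermann(1, 5) = ackermann(0, ackermann(1, 4))
          ackermann(1, 4) = ackermann(0, ackermann(1, 3))
          ackermann(1, 3) = ackermann(0, ackermann(1, 2))
          ackermann(1, 2) = ackermann(0, ackermann(1, 1))
          ackermann(1, 1) = ackermann(0, ackermann(1, 0))
          ackermann(1, 0) = ackermann(0, 1)
          ackermann(0, 1) = 2
            = ackermann(0, 2)
          ackermann(0, 2) = 3
... (trace truncated)
Result: ackermann(1, 21) = 23

23


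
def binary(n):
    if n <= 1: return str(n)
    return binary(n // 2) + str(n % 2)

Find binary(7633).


binary(7633) = binary(3816) + '1'
binary(3816) = binary(1908) + '0'
binary(1908) = binary(954) + '0'
binary(954) = binary(477) + '0'
binary(477) = binary(238) + '1'
binary(238) = binary(119) + '0'
binary(119) = binary(59) + '1'
binary(59) = binary(29) + '1'
binary(29) = binary(14) + '1'
binary(14) = binary(7) + '0'
binary(7) = binary(3) + '1'
binary(3) = binary(1) + '1'
binary(1) = '1'  (base case)
Concatenating: '1' + '1' + '1' + '0' + '1' + '1' + '1' + '0' + '1' + '0' + '0' + '0' + '1' = '1110111010001'

1110111010001


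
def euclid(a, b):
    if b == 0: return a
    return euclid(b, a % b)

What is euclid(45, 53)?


euclid(45, 53) = euclid(53, 45)
euclid(53, 45) = euclid(45, 8)
euclid(45, 8) = euclid(8, 5)
euclid(8, 5) = euclid(5, 3)
euclid(5, 3) = euclid(3, 2)
euclid(3, 2) = euclid(2, 1)
euclid(2, 1) = euclid(1, 0)
euclid(1, 0) = 1  (base case)

1


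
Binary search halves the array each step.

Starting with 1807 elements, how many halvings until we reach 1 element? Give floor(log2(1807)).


1807 / 2 = 903
903 / 2 = 451
451 / 2 = 225
225 / 2 = 112
112 / 2 = 56
56 / 2 = 28
28 / 2 = 14
14 / 2 = 7
7 / 2 = 3
3 / 2 = 1
Reached 1 after 10 halvings

10


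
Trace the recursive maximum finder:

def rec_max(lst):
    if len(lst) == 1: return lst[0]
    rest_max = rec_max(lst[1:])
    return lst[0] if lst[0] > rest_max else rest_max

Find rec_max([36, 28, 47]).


rec_max([36, 28, 47]): compare 36 with rec_max([28, 47])
rec_max([28, 47]): compare 28 with rec_max([47])
rec_max([47]) = 47  (base case)
Compare 28 with 47 -> 47
Compare 36 with 47 -> 47

47


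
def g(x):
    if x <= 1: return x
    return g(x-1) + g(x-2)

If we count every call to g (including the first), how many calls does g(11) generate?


Let C(n) = total calls for g(n)
C(0) = 1, C(1) = 1
C(2) = 1 + C(1) + C(0) = 1 + 1 + 1 = 3
C(3) = 1 + C(2) + C(1) = 1 + 3 + 1 = 5
C(4) = 1 + C(3) + C(2) = 1 + 5 + 3 = 9
C(5) = 1 + C(4) + C(3) = 1 + 9 + 5 = 15
C(6) = 1 + C(5) + C(4) = 1 + 15 + 9 = 25
C(7) = 1 + C(6) + C(5) = 1 + 25 + 15 = 41
C(8) = 1 + C(7) + C(6) = 1 + 41 + 25 = 67
C(9) = 1 + C(8) + C(7) = 1 + 67 + 41 = 109
C(10) = 1 + C(9) + C(8) = 1 + 109 + 67 = 177
C(11) = 1 + C(10) + C(9) = 1 + 177 + 109 = 287

287


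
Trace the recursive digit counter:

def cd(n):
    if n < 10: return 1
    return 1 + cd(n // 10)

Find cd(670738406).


cd(670738406) = 1 + cd(67073840)
cd(67073840) = 1 + cd(6707384)
cd(6707384) = 1 + cd(670738)
cd(670738) = 1 + cd(67073)
cd(67073) = 1 + cd(6707)
cd(6707) = 1 + cd(670)
cd(670) = 1 + cd(67)
cd(67) = 1 + cd(6)
cd(6) = 1  (base case: 6 < 10)
Unwinding: 1 + 1 + 1 + 1 + 1 + 1 + 1 + 1 + 1 = 9

9


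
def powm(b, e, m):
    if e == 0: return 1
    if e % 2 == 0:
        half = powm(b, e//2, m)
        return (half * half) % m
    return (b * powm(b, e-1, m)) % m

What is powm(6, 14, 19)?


powm(6, 14, 19): e is even, compute powm(6, 7, 19)
  powm(6, 7, 19): e is odd, compute powm(6, 6, 19)
    powm(6, 6, 19): e is even, compute powm(6, 3, 19)
      powm(6, 3, 19): e is odd, compute powm(6, 2, 19)
        powm(6, 2, 19): e is even, compute powm(6, 1, 19)
          powm(6, 1, 19): e is odd, compute powm(6, 0, 19)
          powm(6, 0, 19) = 1
          (6 * 1) % 19 = 6
        half=6, (6*6) % 19 = 17
      (6 * 17) % 19 = 7
    half=7, (7*7) % 19 = 11
  (6 * 11) % 19 = 9
half=9, (9*9) % 19 = 5

5


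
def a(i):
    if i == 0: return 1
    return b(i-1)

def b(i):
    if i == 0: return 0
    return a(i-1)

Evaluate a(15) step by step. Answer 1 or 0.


a(15) = b(14)
b(14) = a(13)
a(13) = b(12)
b(12) = a(11)
a(11) = b(10)
b(10) = a(9)
a(9) = b(8)
b(8) = a(7)
a(7) = b(6)
b(6) = a(5)
a(5) = b(4)
b(4) = a(3)
a(3) = b(2)
b(2) = a(1)
a(1) = b(0)
b(0) = 0  (base case)
Result: 0

0


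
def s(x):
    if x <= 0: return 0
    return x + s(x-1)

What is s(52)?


s(52)
= 52 + 51 + 50 + 49 + 48 + 47 + 46 + 45 + 44 + 43 + 42 + 41 + 40 + 39 + 38 + 37 + 36 + 35 + 34 + 33 + 32 + 31 + 30 + 29 + 28 + 27 + 26 + 25 + 24 + 23 + 22 + 21 + 20 + 19 + 18 + 17 + 16 + 15 + 14 + 13 + 12 + 11 + 10 + 9 + 8 + 7 + 6 + 5 + 4 + 3 + 2 + 1 + s(0)
= 52 + 51 + 50 + 49 + 48 + 47 + 46 + 45 + 44 + 43 + 42 + 41 + 40 + 39 + 38 + 37 + 36 + 35 + 34 + 33 + 32 + 31 + 30 + 29 + 28 + 27 + 26 + 25 + 24 + 23 + 22 + 21 + 20 + 19 + 18 + 17 + 16 + 15 + 14 + 13 + 12 + 11 + 10 + 9 + 8 + 7 + 6 + 5 + 4 + 3 + 2 + 1 + 0
= 1378

1378


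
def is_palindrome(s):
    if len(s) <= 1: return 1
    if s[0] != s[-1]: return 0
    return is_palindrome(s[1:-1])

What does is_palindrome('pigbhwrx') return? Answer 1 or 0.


is_palindrome('pigbhwrx'): s[0]='p' != s[-1]='x' -> return 0
Result: 0 (not a palindrome)

0


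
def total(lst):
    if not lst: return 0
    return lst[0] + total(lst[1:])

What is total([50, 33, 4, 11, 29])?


total([50, 33, 4, 11, 29]) = 50 + total([33, 4, 11, 29])
total([33, 4, 11, 29]) = 33 + total([4, 11, 29])
total([4, 11, 29]) = 4 + total([11, 29])
total([11, 29]) = 11 + total([29])
total([29]) = 29 + total([])
total([]) = 0  (base case)
Total: 50 + 33 + 4 + 11 + 29 + 0 = 127

127


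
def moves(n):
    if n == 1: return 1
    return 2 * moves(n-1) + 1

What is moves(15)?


moves(15) = 2 * moves(14) + 1
moves(14) = 2 * moves(13) + 1
moves(13) = 2 * moves(12) + 1
moves(12) = 2 * moves(11) + 1
moves(11) = 2 * moves(10) + 1
moves(10) = 2 * moves(9) + 1
moves(9) = 2 * moves(8) + 1
moves(8) = 2 * moves(7) + 1
moves(7) = 2 * moves(6) + 1
moves(6) = 2 * moves(5) + 1
moves(5) = 2 * moves(4) + 1
moves(4) = 2 * moves(3) + 1
moves(3) = 2 * moves(2) + 1
moves(2) = 2 * moves(1) + 1
moves(1) = 1  (base case)
moves(2) = 2 * 1 + 1 = 3
moves(3) = 2 * 3 + 1 = 7
moves(4) = 2 * 7 + 1 = 15
moves(5) = 2 * 15 + 1 = 31
moves(6) = 2 * 31 + 1 = 63
moves(7) = 2 * 63 + 1 = 127
moves(8) = 2 * 127 + 1 = 255
moves(9) = 2 * 255 + 1 = 511
moves(10) = 2 * 511 + 1 = 1023
moves(11) = 2 * 1023 + 1 = 2047
moves(12) = 2 * 2047 + 1 = 4095
moves(13) = 2 * 4095 + 1 = 8191
moves(14) = 2 * 8191 + 1 = 16383
moves(15) = 2 * 16383 + 1 = 32767

32767


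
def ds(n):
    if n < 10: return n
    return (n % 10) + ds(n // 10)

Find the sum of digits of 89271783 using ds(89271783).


ds(89271783) = 3 + ds(8927178)
ds(8927178) = 8 + ds(892717)
ds(892717) = 7 + ds(89271)
ds(89271) = 1 + ds(8927)
ds(8927) = 7 + ds(892)
ds(892) = 2 + ds(89)
ds(89) = 9 + ds(8)
ds(8) = 8  (base case)
Total: 3 + 8 + 7 + 1 + 7 + 2 + 9 + 8 = 45

45


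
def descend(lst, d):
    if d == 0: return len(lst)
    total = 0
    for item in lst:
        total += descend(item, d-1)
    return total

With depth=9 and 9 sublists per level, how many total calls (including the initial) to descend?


At depth 0 (root): 1 call
At depth 1: each of 1 parents calls descend on 9 children = 9 calls
At depth 2: each of 9 parents calls descend on 9 children = 81 calls
At depth 3: each of 81 parents calls descend on 9 children = 729 calls
At depth 4: each of 729 parents calls descend on 9 children = 6561 calls
At depth 5: each of 6561 parents calls descend on 9 children = 59049 calls
At depth 6: each of 59049 parents calls descend on 9 children = 531441 calls
At depth 7: each of 531441 parents calls descend on 9 children = 4782969 calls
At depth 8: each of 4782969 parents calls descend on 9 children = 43046721 calls
At depth 9: each of 43046721 parents calls descend on 9 children = 387420489 calls
Total: 1 + 9 + 81 + 729 + 6561 + 59049 + 531441 + 4782969 + 43046721 + 387420489 = 435848050

435848050


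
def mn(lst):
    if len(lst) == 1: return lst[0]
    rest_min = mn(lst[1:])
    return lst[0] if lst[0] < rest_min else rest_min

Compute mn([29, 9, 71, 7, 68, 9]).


mn([29, 9, 71, 7, 68, 9]): compare 29 with mn([9, 71, 7, 68, 9])
mn([9, 71, 7, 68, 9]): compare 9 with mn([71, 7, 68, 9])
mn([71, 7, 68, 9]): compare 71 with mn([7, 68, 9])
mn([7, 68, 9]): compare 7 with mn([68, 9])
mn([68, 9]): compare 68 with mn([9])
mn([9]) = 9  (base case)
Compare 68 with 9 -> 9
Compare 7 with 9 -> 7
Compare 71 with 7 -> 7
Compare 9 with 7 -> 7
Compare 29 with 7 -> 7

7


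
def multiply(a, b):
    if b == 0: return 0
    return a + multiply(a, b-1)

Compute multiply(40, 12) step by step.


multiply(40, 12) = 40 + multiply(40, 11)
multiply(40, 11) = 40 + multiply(40, 10)
multiply(40, 10) = 40 + multiply(40, 9)
multiply(40, 9) = 40 + multiply(40, 8)
multiply(40, 8) = 40 + multiply(40, 7)
multiply(40, 7) = 40 + multiply(40, 6)
multiply(40, 6) = 40 + multiply(40, 5)
multiply(40, 5) = 40 + multiply(40, 4)
multiply(40, 4) = 40 + multiply(40, 3)
multiply(40, 3) = 40 + multiply(40, 2)
multiply(40, 2) = 40 + multiply(40, 1)
multiply(40, 1) = 40 + multiply(40, 0)
multiply(40, 0) = 0  (base case)
Total: 40 + 40 + 40 + 40 + 40 + 40 + 40 + 40 + 40 + 40 + 40 + 40 + 0 = 480

480


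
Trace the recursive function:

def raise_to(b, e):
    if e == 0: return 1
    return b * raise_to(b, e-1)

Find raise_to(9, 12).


raise_to(9, 12)
= 9 * raise_to(9, 11)
= 9 * 9 * raise_to(9, 10)
= 9 * 9 * 9 * raise_to(9, 9)
= 9 * 9 * 9 * 9 * raise_to(9, 8)
= 9 * 9 * 9 * 9 * 9 * raise_to(9, 7)
= 9 * 9 * 9 * 9 * 9 * 9 * raise_to(9, 6)
= 9 * 9 * 9 * 9 * 9 * 9 * 9 * raise_to(9, 5)
= 9 * 9 * 9 * 9 * 9 * 9 * 9 * 9 * raise_to(9, 4)
= 9 * 9 * 9 * 9 * 9 * 9 * 9 * 9 * 9 * raise_to(9, 3)
= 9 * 9 * 9 * 9 * 9 * 9 * 9 * 9 * 9 * 9 * raise_to(9, 2)
= 9 * 9 * 9 * 9 * 9 * 9 * 9 * 9 * 9 * 9 * 9 * raise_to(9, 1)
= 9 * 9 * 9 * 9 * 9 * 9 * 9 * 9 * 9 * 9 * 9 * 9 * raise_to(9, 0)
= 9 * 9 * 9 * 9 * 9 * 9 * 9 * 9 * 9 * 9 * 9 * 9 * 1
= 282429536481

282429536481


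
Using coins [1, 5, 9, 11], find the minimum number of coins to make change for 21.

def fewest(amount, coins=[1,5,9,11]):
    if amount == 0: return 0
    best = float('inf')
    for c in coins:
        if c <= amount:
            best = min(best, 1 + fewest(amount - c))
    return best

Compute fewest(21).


Building up with DP:
fewest(0) = 0
fewest(1) = min(1+fewest(0)=1+0=1) = 1
fewest(2) = min(1+fewest(1)=1+1=2) = 2
fewest(3) = min(1+fewest(2)=1+2=3) = 3
fewest(4) = min(1+fewest(3)=1+3=4) = 4
fewest(5) = min(1+fewest(4)=1+4=5, 1+fewest(0)=1+0=1) = 1
fewest(6) = min(1+fewest(5)=1+1=2, 1+fewest(1)=1+1=2) = 2
fewest(7) = min(1+fewest(6)=1+2=3, 1+fewest(2)=1+2=3) = 3
fewest(8) = min(1+fewest(7)=1+3=4, 1+fewest(3)=1+3=4) = 4
fewest(9) = min(1+fewest(8)=1+4=5, 1+fewest(4)=1+4=5, 1+fewest(0)=1+0=1) = 1
fewest(10) = min(1+fewest(9)=1+1=2, 1+fewest(5)=1+1=2, 1+fewest(1)=1+1=2) = 2
fewest(11) = min(1+fewest(10)=1+2=3, 1+fewest(6)=1+2=3, 1+fewest(2)=1+2=3, 1+fewest(0)=1+0=1) = 1
fewest(12) = min(1+fewest(11)=1+1=2, 1+fewest(7)=1+3=4, 1+fewest(3)=1+3=4, 1+fewest(1)=1+1=2) = 2
fewest(13) = min(1+fewest(12)=1+2=3, 1+fewest(8)=1+4=5, 1+fewest(4)=1+4=5, 1+fewest(2)=1+2=3) = 3
fewest(14) = min(1+fewest(13)=1+3=4, 1+fewest(9)=1+1=2, 1+fewest(5)=1+1=2, 1+fewest(3)=1+3=4) = 2
fewest(15) = min(1+fewest(14)=1+2=3, 1+fewest(10)=1+2=3, 1+fewest(6)=1+2=3, 1+fewest(4)=1+4=5) = 3
fewest(16) = min(1+fewest(15)=1+3=4, 1+fewest(11)=1+1=2, 1+fewest(7)=1+3=4, 1+fewest(5)=1+1=2) = 2
fewest(17) = min(1+fewest(16)=1+2=3, 1+fewest(12)=1+2=3, 1+fewest(8)=1+4=5, 1+fewest(6)=1+2=3) = 3
fewest(18) = min(1+fewest(17)=1+3=4, 1+fewest(13)=1+3=4, 1+fewest(9)=1+1=2, 1+fewest(7)=1+3=4) = 2
fewest(19) = min(1+fewest(18)=1+2=3, 1+fewest(14)=1+2=3, 1+fewest(10)=1+2=3, 1+fewest(8)=1+4=5) = 3
fewest(20) = min(1+fewest(19)=1+3=4, 1+fewest(15)=1+3=4, 1+fewest(11)=1+1=2, 1+fewest(9)=1+1=2) = 2
fewest(21) = min(1+fewest(20)=1+2=3, 1+fewest(16)=1+2=3, 1+fewest(12)=1+2=3, 1+fewest(10)=1+2=3) = 3

3


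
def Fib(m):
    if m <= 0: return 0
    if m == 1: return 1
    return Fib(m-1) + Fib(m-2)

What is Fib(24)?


Computing Fib(24) bottom-up:
Fib(0) = 0
Fib(1) = 1
Fib(2) = Fib(1) + Fib(0) = 1 + 0 = 1
Fib(3) = Fib(2) + Fib(1) = 1 + 1 = 2
Fib(4) = Fib(3) + Fib(2) = 2 + 1 = 3
Fib(5) = Fib(4) + Fib(3) = 3 + 2 = 5
Fib(6) = Fib(5) + Fib(4) = 5 + 3 = 8
Fib(7) = Fib(6) + Fib(5) = 8 + 5 = 13
Fib(8) = Fib(7) + Fib(6) = 13 + 8 = 21
Fib(9) = Fib(8) + Fib(7) = 21 + 13 = 34
Fib(10) = Fib(9) + Fib(8) = 34 + 21 = 55
Fib(11) = Fib(10) + Fib(9) = 55 + 34 = 89
Fib(12) = Fib(11) + Fib(10) = 89 + 55 = 144
Fib(13) = Fib(12) + Fib(11) = 144 + 89 = 233
Fib(14) = Fib(13) + Fib(12) = 233 + 144 = 377
Fib(15) = Fib(14) + Fib(13) = 377 + 233 = 610
Fib(16) = Fib(15) + Fib(14) = 610 + 377 = 987
Fib(17) = Fib(16) + Fib(15) = 987 + 610 = 1597
Fib(18) = Fib(17) + Fib(16) = 1597 + 987 = 2584
Fib(19) = Fib(18) + Fib(17) = 2584 + 1597 = 4181
Fib(20) = Fib(19) + Fib(18) = 4181 + 2584 = 6765
Fib(21) = Fib(20) + Fib(19) = 6765 + 4181 = 10946
Fib(22) = Fib(21) + Fib(20) = 10946 + 6765 = 17711
Fib(23) = Fib(22) + Fib(21) = 17711 + 10946 = 28657
Fib(24) = Fib(23) + Fib(22) = 28657 + 17711 = 46368

46368


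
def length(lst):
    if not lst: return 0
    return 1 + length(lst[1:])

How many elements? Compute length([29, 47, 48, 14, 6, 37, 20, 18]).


length([29, 47, 48, 14, 6, 37, 20, 18]) = 1 + length([47, 48, 14, 6, 37, 20, 18])
length([47, 48, 14, 6, 37, 20, 18]) = 1 + length([48, 14, 6, 37, 20, 18])
length([48, 14, 6, 37, 20, 18]) = 1 + length([14, 6, 37, 20, 18])
length([14, 6, 37, 20, 18]) = 1 + length([6, 37, 20, 18])
length([6, 37, 20, 18]) = 1 + length([37, 20, 18])
length([37, 20, 18]) = 1 + length([20, 18])
length([20, 18]) = 1 + length([18])
length([18]) = 1 + length([])
length([]) = 0  (base case)
Unwinding: 1 + 1 + 1 + 1 + 1 + 1 + 1 + 1 + 0 = 8

8


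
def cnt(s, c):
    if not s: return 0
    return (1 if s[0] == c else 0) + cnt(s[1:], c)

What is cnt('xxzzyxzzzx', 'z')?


s[0]='x' != 'z' -> 0
s[0]='x' != 'z' -> 0
s[0]='z' == 'z' -> 1
s[0]='z' == 'z' -> 1
s[0]='y' != 'z' -> 0
s[0]='x' != 'z' -> 0
s[0]='z' == 'z' -> 1
s[0]='z' == 'z' -> 1
s[0]='z' == 'z' -> 1
s[0]='x' != 'z' -> 0
Sum: 0 + 0 + 1 + 1 + 0 + 0 + 1 + 1 + 1 + 0 = 5

5


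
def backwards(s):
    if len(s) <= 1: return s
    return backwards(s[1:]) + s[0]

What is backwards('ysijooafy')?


backwards('ysijooafy') = backwards('sijooafy') + 'y'
backwards('sijooafy') = backwards('ijooafy') + 's'
backwards('ijooafy') = backwards('jooafy') + 'i'
backwards('jooafy') = backwards('ooafy') + 'j'
backwards('ooafy') = backwards('oafy') + 'o'
backwards('oafy') = backwards('afy') + 'o'
backwards('afy') = backwards('fy') + 'a'
backwards('fy') = backwards('y') + 'f'
backwards('y') = 'y'  (base case)
Concatenating: 'y' + 'f' + 'a' + 'o' + 'o' + 'j' + 'i' + 's' + 'y' = 'yfaoojisy'

yfaoojisy


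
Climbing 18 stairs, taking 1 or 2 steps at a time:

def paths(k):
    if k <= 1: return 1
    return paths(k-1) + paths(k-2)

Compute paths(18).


Building up from base cases:
paths(0) = 1
paths(1) = 1
paths(2) = paths(1) + paths(0) = 1 + 1 = 2
paths(3) = paths(2) + paths(1) = 2 + 1 = 3
paths(4) = paths(3) + paths(2) = 3 + 2 = 5
paths(5) = paths(4) + paths(3) = 5 + 3 = 8
paths(6) = paths(5) + paths(4) = 8 + 5 = 13
paths(7) = paths(6) + paths(5) = 13 + 8 = 21
paths(8) = paths(7) + paths(6) = 21 + 13 = 34
paths(9) = paths(8) + paths(7) = 34 + 21 = 55
paths(10) = paths(9) + paths(8) = 55 + 34 = 89
paths(11) = paths(10) + paths(9) = 89 + 55 = 144
paths(12) = paths(11) + paths(10) = 144 + 89 = 233
paths(13) = paths(12) + paths(11) = 233 + 144 = 377
paths(14) = paths(13) + paths(12) = 377 + 233 = 610
paths(15) = paths(14) + paths(13) = 610 + 377 = 987
paths(16) = paths(15) + paths(14) = 987 + 610 = 1597
paths(17) = paths(16) + paths(15) = 1597 + 987 = 2584
paths(18) = paths(17) + paths(16) = 2584 + 1597 = 4181

4181


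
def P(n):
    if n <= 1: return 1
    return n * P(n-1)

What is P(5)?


P(5)
= 5 * P(4)
= 5 * 4 * P(3)
= 5 * 4 * 3 * P(2)
= 5 * 4 * 3 * 2 * P(1)
= 5 * 4 * 3 * 2 * 1
= 120

120


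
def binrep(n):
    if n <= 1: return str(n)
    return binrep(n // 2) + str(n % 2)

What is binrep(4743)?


binrep(4743) = binrep(2371) + '1'
binrep(2371) = binrep(1185) + '1'
binrep(1185) = binrep(592) + '1'
binrep(592) = binrep(296) + '0'
binrep(296) = binrep(148) + '0'
binrep(148) = binrep(74) + '0'
binrep(74) = binrep(37) + '0'
binrep(37) = binrep(18) + '1'
binrep(18) = binrep(9) + '0'
binrep(9) = binrep(4) + '1'
binrep(4) = binrep(2) + '0'
binrep(2) = binrep(1) + '0'
binrep(1) = '1'  (base case)
Concatenating: '1' + '0' + '0' + '1' + '0' + '1' + '0' + '0' + '0' + '0' + '1' + '1' + '1' = '1001010000111'

1001010000111


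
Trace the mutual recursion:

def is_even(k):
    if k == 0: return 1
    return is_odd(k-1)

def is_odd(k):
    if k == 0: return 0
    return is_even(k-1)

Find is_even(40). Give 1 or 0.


is_even(40) = is_odd(39)
is_odd(39) = is_even(38)
is_even(38) = is_odd(37)
is_odd(37) = is_even(36)
is_even(36) = is_odd(35)
is_odd(35) = is_even(34)
is_even(34) = is_odd(33)
is_odd(33) = is_even(32)
is_even(32) = is_odd(31)
is_odd(31) = is_even(30)
is_even(30) = is_odd(29)
is_odd(29) = is_even(28)
is_even(28) = is_odd(27)
is_odd(27) = is_even(26)
is_even(26) = is_odd(25)
is_odd(25) = is_even(24)
is_even(24) = is_odd(23)
is_odd(23) = is_even(22)
is_even(22) = is_odd(21)
is_odd(21) = is_even(20)
is_even(20) = is_odd(19)
is_odd(19) = is_even(18)
is_even(18) = is_odd(17)
is_odd(17) = is_even(16)
is_even(16) = is_odd(15)
is_odd(15) = is_even(14)
is_even(14) = is_odd(13)
is_odd(13) = is_even(12)
is_even(12) = is_odd(11)
is_odd(11) = is_even(10)
is_even(10) = is_odd(9)
is_odd(9) = is_even(8)
is_even(8) = is_odd(7)
is_odd(7) = is_even(6)
is_even(6) = is_odd(5)
is_odd(5) = is_even(4)
is_even(4) = is_odd(3)
is_odd(3) = is_even(2)
is_even(2) = is_odd(1)
is_odd(1) = is_even(0)
is_even(0) = 1  (base case)
Result: 1

1


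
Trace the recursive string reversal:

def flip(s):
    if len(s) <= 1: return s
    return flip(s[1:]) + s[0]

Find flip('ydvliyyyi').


flip('ydvliyyyi') = flip('dvliyyyi') + 'y'
flip('dvliyyyi') = flip('vliyyyi') + 'd'
flip('vliyyyi') = flip('liyyyi') + 'v'
flip('liyyyi') = flip('iyyyi') + 'l'
flip('iyyyi') = flip('yyyi') + 'i'
flip('yyyi') = flip('yyi') + 'y'
flip('yyi') = flip('yi') + 'y'
flip('yi') = flip('i') + 'y'
flip('i') = 'i'  (base case)
Concatenating: 'i' + 'y' + 'y' + 'y' + 'i' + 'l' + 'v' + 'd' + 'y' = 'iyyyilvdy'

iyyyilvdy


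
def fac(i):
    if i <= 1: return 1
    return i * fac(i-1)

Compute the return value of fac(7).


fac(7)
= 7 * fac(6)
= 7 * 6 * fac(5)
= 7 * 6 * 5 * fac(4)
= 7 * 6 * 5 * 4 * fac(3)
= 7 * 6 * 5 * 4 * 3 * fac(2)
= 7 * 6 * 5 * 4 * 3 * 2 * fac(1)
= 7 * 6 * 5 * 4 * 3 * 2 * 1
= 5040

5040


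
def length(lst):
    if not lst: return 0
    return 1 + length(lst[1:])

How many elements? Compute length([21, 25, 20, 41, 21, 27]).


length([21, 25, 20, 41, 21, 27]) = 1 + length([25, 20, 41, 21, 27])
length([25, 20, 41, 21, 27]) = 1 + length([20, 41, 21, 27])
length([20, 41, 21, 27]) = 1 + length([41, 21, 27])
length([41, 21, 27]) = 1 + length([21, 27])
length([21, 27]) = 1 + length([27])
length([27]) = 1 + length([])
length([]) = 0  (base case)
Unwinding: 1 + 1 + 1 + 1 + 1 + 1 + 0 = 6

6


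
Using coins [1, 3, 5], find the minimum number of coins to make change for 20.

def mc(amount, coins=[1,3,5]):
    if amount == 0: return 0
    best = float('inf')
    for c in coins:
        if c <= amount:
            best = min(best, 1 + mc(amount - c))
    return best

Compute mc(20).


Building up with DP:
mc(0) = 0
mc(1) = min(1+mc(0)=1+0=1) = 1
mc(2) = min(1+mc(1)=1+1=2) = 2
mc(3) = min(1+mc(2)=1+2=3, 1+mc(0)=1+0=1) = 1
mc(4) = min(1+mc(3)=1+1=2, 1+mc(1)=1+1=2) = 2
mc(5) = min(1+mc(4)=1+2=3, 1+mc(2)=1+2=3, 1+mc(0)=1+0=1) = 1
mc(6) = min(1+mc(5)=1+1=2, 1+mc(3)=1+1=2, 1+mc(1)=1+1=2) = 2
mc(7) = min(1+mc(6)=1+2=3, 1+mc(4)=1+2=3, 1+mc(2)=1+2=3) = 3
mc(8) = min(1+mc(7)=1+3=4, 1+mc(5)=1+1=2, 1+mc(3)=1+1=2) = 2
mc(9) = min(1+mc(8)=1+2=3, 1+mc(6)=1+2=3, 1+mc(4)=1+2=3) = 3
mc(10) = min(1+mc(9)=1+3=4, 1+mc(7)=1+3=4, 1+mc(5)=1+1=2) = 2
mc(11) = min(1+mc(10)=1+2=3, 1+mc(8)=1+2=3, 1+mc(6)=1+2=3) = 3
mc(12) = min(1+mc(11)=1+3=4, 1+mc(9)=1+3=4, 1+mc(7)=1+3=4) = 4
mc(13) = min(1+mc(12)=1+4=5, 1+mc(10)=1+2=3, 1+mc(8)=1+2=3) = 3
mc(14) = min(1+mc(13)=1+3=4, 1+mc(11)=1+3=4, 1+mc(9)=1+3=4) = 4
mc(15) = min(1+mc(14)=1+4=5, 1+mc(12)=1+4=5, 1+mc(10)=1+2=3) = 3
mc(16) = min(1+mc(15)=1+3=4, 1+mc(13)=1+3=4, 1+mc(11)=1+3=4) = 4
mc(17) = min(1+mc(16)=1+4=5, 1+mc(14)=1+4=5, 1+mc(12)=1+4=5) = 5
mc(18) = min(1+mc(17)=1+5=6, 1+mc(15)=1+3=4, 1+mc(13)=1+3=4) = 4
mc(19) = min(1+mc(18)=1+4=5, 1+mc(16)=1+4=5, 1+mc(14)=1+4=5) = 5
mc(20) = min(1+mc(19)=1+5=6, 1+mc(17)=1+5=6, 1+mc(15)=1+3=4) = 4

4


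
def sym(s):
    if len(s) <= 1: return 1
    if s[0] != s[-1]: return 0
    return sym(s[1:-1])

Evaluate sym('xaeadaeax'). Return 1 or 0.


sym('xaeadaeax'): s[0]='x' == s[-1]='x' -> check sym('aeadaea')
sym('aeadaea'): s[0]='a' == s[-1]='a' -> check sym('eadae')
sym('eadae'): s[0]='e' == s[-1]='e' -> check sym('ada')
sym('ada'): s[0]='a' == s[-1]='a' -> check sym('d')
sym('d'): len <= 1 -> return 1  (base case)
Result: 1 (palindrome)

1


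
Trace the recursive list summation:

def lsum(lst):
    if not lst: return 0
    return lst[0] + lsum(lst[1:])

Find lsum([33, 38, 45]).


lsum([33, 38, 45]) = 33 + lsum([38, 45])
lsum([38, 45]) = 38 + lsum([45])
lsum([45]) = 45 + lsum([])
lsum([]) = 0  (base case)
Total: 33 + 38 + 45 + 0 = 116

116


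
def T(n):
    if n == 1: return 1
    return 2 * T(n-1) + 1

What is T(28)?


T(28) = 2 * T(27) + 1
T(27) = 2 * T(26) + 1
T(26) = 2 * T(25) + 1
T(25) = 2 * T(24) + 1
T(24) = 2 * T(23) + 1
T(23) = 2 * T(22) + 1
T(22) = 2 * T(21) + 1
T(21) = 2 * T(20) + 1
T(20) = 2 * T(19) + 1
T(19) = 2 * T(18) + 1
T(18) = 2 * T(17) + 1
T(17) = 2 * T(16) + 1
T(16) = 2 * T(15) + 1
T(15) = 2 * T(14) + 1
T(14) = 2 * T(13) + 1
T(13) = 2 * T(12) + 1
T(12) = 2 * T(11) + 1
T(11) = 2 * T(10) + 1
T(10) = 2 * T(9) + 1
T(9) = 2 * T(8) + 1
T(8) = 2 * T(7) + 1
T(7) = 2 * T(6) + 1
T(6) = 2 * T(5) + 1
T(5) = 2 * T(4) + 1
T(4) = 2 * T(3) + 1
T(3) = 2 * T(2) + 1
T(2) = 2 * T(1) + 1
T(1) = 1  (base case)
T(2) = 2 * 1 + 1 = 3
T(3) = 2 * 3 + 1 = 7
T(4) = 2 * 7 + 1 = 15
T(5) = 2 * 15 + 1 = 31
T(6) = 2 * 31 + 1 = 63
T(7) = 2 * 63 + 1 = 127
T(8) = 2 * 127 + 1 = 255
T(9) = 2 * 255 + 1 = 511
T(10) = 2 * 511 + 1 = 1023
T(11) = 2 * 1023 + 1 = 2047
T(12) = 2 * 2047 + 1 = 4095
T(13) = 2 * 4095 + 1 = 8191
T(14) = 2 * 8191 + 1 = 16383
T(15) = 2 * 16383 + 1 = 32767
T(16) = 2 * 32767 + 1 = 65535
T(17) = 2 * 65535 + 1 = 131071
T(18) = 2 * 131071 + 1 = 262143
T(19) = 2 * 262143 + 1 = 524287
T(20) = 2 * 524287 + 1 = 1048575
T(21) = 2 * 1048575 + 1 = 2097151
T(22) = 2 * 2097151 + 1 = 4194303
T(23) = 2 * 4194303 + 1 = 8388607
T(24) = 2 * 8388607 + 1 = 16777215
T(25) = 2 * 16777215 + 1 = 33554431
T(26) = 2 * 33554431 + 1 = 67108863
T(27) = 2 * 67108863 + 1 = 134217727
T(28) = 2 * 134217727 + 1 = 268435455

268435455


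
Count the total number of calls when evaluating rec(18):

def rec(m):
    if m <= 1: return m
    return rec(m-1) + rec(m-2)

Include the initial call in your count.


Let C(n) = total calls for rec(n)
C(0) = 1, C(1) = 1
C(2) = 1 + C(1) + C(0) = 1 + 1 + 1 = 3
C(3) = 1 + C(2) + C(1) = 1 + 3 + 1 = 5
C(4) = 1 + C(3) + C(2) = 1 + 5 + 3 = 9
C(5) = 1 + C(4) + C(3) = 1 + 9 + 5 = 15
C(6) = 1 + C(5) + C(4) = 1 + 15 + 9 = 25
C(7) = 1 + C(6) + C(5) = 1 + 25 + 15 = 41
C(8) = 1 + C(7) + C(6) = 1 + 41 + 25 = 67
C(9) = 1 + C(8) + C(7) = 1 + 67 + 41 = 109
C(10) = 1 + C(9) + C(8) = 1 + 109 + 67 = 177
C(11) = 1 + C(10) + C(9) = 1 + 177 + 109 = 287
C(12) = 1 + C(11) + C(10) = 1 + 287 + 177 = 465
C(13) = 1 + C(12) + C(11) = 1 + 465 + 287 = 753
C(14) = 1 + C(13) + C(12) = 1 + 753 + 465 = 1219
C(15) = 1 + C(14) + C(13) = 1 + 1219 + 753 = 1973
C(16) = 1 + C(15) + C(14) = 1 + 1973 + 1219 = 3193
C(17) = 1 + C(16) + C(15) = 1 + 3193 + 1973 = 5167
C(18) = 1 + C(17) + C(16) = 1 + 5167 + 3193 = 8361

8361


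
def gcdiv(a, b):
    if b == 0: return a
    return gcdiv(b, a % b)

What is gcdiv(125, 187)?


gcdiv(125, 187) = gcdiv(187, 125)
gcdiv(187, 125) = gcdiv(125, 62)
gcdiv(125, 62) = gcdiv(62, 1)
gcdiv(62, 1) = gcdiv(1, 0)
gcdiv(1, 0) = 1  (base case)

1


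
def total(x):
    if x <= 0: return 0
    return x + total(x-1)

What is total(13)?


total(13)
= 13 + 12 + 11 + 10 + 9 + 8 + 7 + 6 + 5 + 4 + 3 + 2 + 1 + total(0)
= 13 + 12 + 11 + 10 + 9 + 8 + 7 + 6 + 5 + 4 + 3 + 2 + 1 + 0
= 91

91


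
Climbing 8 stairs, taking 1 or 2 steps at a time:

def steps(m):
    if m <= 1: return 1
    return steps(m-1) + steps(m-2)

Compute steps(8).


Building up from base cases:
steps(0) = 1
steps(1) = 1
steps(2) = steps(1) + steps(0) = 1 + 1 = 2
steps(3) = steps(2) + steps(1) = 2 + 1 = 3
steps(4) = steps(3) + steps(2) = 3 + 2 = 5
steps(5) = steps(4) + steps(3) = 5 + 3 = 8
steps(6) = steps(5) + steps(4) = 8 + 5 = 13
steps(7) = steps(6) + steps(5) = 13 + 8 = 21
steps(8) = steps(7) + steps(6) = 21 + 13 = 34

34


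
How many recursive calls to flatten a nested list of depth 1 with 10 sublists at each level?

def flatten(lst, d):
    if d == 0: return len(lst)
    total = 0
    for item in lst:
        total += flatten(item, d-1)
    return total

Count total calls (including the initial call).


At depth 0 (root): 1 call
At depth 1: each of 1 parents calls flatten on 10 children = 10 calls
Total: 1 + 10 = 11

11


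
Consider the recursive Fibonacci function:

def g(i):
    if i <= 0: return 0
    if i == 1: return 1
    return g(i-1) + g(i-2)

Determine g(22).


Computing g(22) bottom-up:
g(0) = 0
g(1) = 1
g(2) = g(1) + g(0) = 1 + 0 = 1
g(3) = g(2) + g(1) = 1 + 1 = 2
g(4) = g(3) + g(2) = 2 + 1 = 3
g(5) = g(4) + g(3) = 3 + 2 = 5
g(6) = g(5) + g(4) = 5 + 3 = 8
g(7) = g(6) + g(5) = 8 + 5 = 13
g(8) = g(7) + g(6) = 13 + 8 = 21
g(9) = g(8) + g(7) = 21 + 13 = 34
g(10) = g(9) + g(8) = 34 + 21 = 55
g(11) = g(10) + g(9) = 55 + 34 = 89
g(12) = g(11) + g(10) = 89 + 55 = 144
g(13) = g(12) + g(11) = 144 + 89 = 233
g(14) = g(13) + g(12) = 233 + 144 = 377
g(15) = g(14) + g(13) = 377 + 233 = 610
g(16) = g(15) + g(14) = 610 + 377 = 987
g(17) = g(16) + g(15) = 987 + 610 = 1597
g(18) = g(17) + g(16) = 1597 + 987 = 2584
g(19) = g(18) + g(17) = 2584 + 1597 = 4181
g(20) = g(19) + g(18) = 4181 + 2584 = 6765
g(21) = g(20) + g(19) = 6765 + 4181 = 10946
g(22) = g(21) + g(20) = 10946 + 6765 = 17711

17711


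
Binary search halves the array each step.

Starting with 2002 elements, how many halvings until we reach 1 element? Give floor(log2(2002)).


2002 / 2 = 1001
1001 / 2 = 500
500 / 2 = 250
250 / 2 = 125
125 / 2 = 62
62 / 2 = 31
31 / 2 = 15
15 / 2 = 7
7 / 2 = 3
3 / 2 = 1
Reached 1 after 10 halvings

10


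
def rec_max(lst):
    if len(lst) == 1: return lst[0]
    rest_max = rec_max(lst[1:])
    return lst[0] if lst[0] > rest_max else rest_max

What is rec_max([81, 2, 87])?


rec_max([81, 2, 87]): compare 81 with rec_max([2, 87])
rec_max([2, 87]): compare 2 with rec_max([87])
rec_max([87]) = 87  (base case)
Compare 2 with 87 -> 87
Compare 81 with 87 -> 87

87


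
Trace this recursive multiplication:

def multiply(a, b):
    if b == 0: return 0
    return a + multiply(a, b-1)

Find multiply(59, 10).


multiply(59, 10) = 59 + multiply(59, 9)
multiply(59, 9) = 59 + multiply(59, 8)
multiply(59, 8) = 59 + multiply(59, 7)
multiply(59, 7) = 59 + multiply(59, 6)
multiply(59, 6) = 59 + multiply(59, 5)
multiply(59, 5) = 59 + multiply(59, 4)
multiply(59, 4) = 59 + multiply(59, 3)
multiply(59, 3) = 59 + multiply(59, 2)
multiply(59, 2) = 59 + multiply(59, 1)
multiply(59, 1) = 59 + multiply(59, 0)
multiply(59, 0) = 0  (base case)
Total: 59 + 59 + 59 + 59 + 59 + 59 + 59 + 59 + 59 + 59 + 0 = 590

590


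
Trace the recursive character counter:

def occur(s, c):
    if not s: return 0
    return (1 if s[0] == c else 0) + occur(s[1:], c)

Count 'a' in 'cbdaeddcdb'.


s[0]='c' != 'a' -> 0
s[0]='b' != 'a' -> 0
s[0]='d' != 'a' -> 0
s[0]='a' == 'a' -> 1
s[0]='e' != 'a' -> 0
s[0]='d' != 'a' -> 0
s[0]='d' != 'a' -> 0
s[0]='c' != 'a' -> 0
s[0]='d' != 'a' -> 0
s[0]='b' != 'a' -> 0
Sum: 0 + 0 + 0 + 1 + 0 + 0 + 0 + 0 + 0 + 0 = 1

1


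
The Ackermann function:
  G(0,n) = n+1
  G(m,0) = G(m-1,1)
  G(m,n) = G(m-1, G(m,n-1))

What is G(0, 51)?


G(0, 51) = 52
Result: G(0, 51) = 52

52


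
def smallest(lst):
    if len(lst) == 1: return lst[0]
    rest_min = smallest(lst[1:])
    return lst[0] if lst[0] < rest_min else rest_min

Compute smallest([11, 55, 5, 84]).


smallest([11, 55, 5, 84]): compare 11 with smallest([55, 5, 84])
smallest([55, 5, 84]): compare 55 with smallest([5, 84])
smallest([5, 84]): compare 5 with smallest([84])
smallest([84]) = 84  (base case)
Compare 5 with 84 -> 5
Compare 55 with 5 -> 5
Compare 11 with 5 -> 5

5


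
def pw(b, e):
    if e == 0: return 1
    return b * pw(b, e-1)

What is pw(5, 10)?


pw(5, 10)
= 5 * pw(5, 9)
= 5 * 5 * pw(5, 8)
= 5 * 5 * 5 * pw(5, 7)
= 5 * 5 * 5 * 5 * pw(5, 6)
= 5 * 5 * 5 * 5 * 5 * pw(5, 5)
= 5 * 5 * 5 * 5 * 5 * 5 * pw(5, 4)
= 5 * 5 * 5 * 5 * 5 * 5 * 5 * pw(5, 3)
= 5 * 5 * 5 * 5 * 5 * 5 * 5 * 5 * pw(5, 2)
= 5 * 5 * 5 * 5 * 5 * 5 * 5 * 5 * 5 * pw(5, 1)
= 5 * 5 * 5 * 5 * 5 * 5 * 5 * 5 * 5 * 5 * pw(5, 0)
= 5 * 5 * 5 * 5 * 5 * 5 * 5 * 5 * 5 * 5 * 1
= 9765625

9765625


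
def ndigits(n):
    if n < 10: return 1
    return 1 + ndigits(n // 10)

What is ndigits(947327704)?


ndigits(947327704) = 1 + ndigits(94732770)
ndigits(94732770) = 1 + ndigits(9473277)
ndigits(9473277) = 1 + ndigits(947327)
ndigits(947327) = 1 + ndigits(94732)
ndigits(94732) = 1 + ndigits(9473)
ndigits(9473) = 1 + ndigits(947)
ndigits(947) = 1 + ndigits(94)
ndigits(94) = 1 + ndigits(9)
ndigits(9) = 1  (base case: 9 < 10)
Unwinding: 1 + 1 + 1 + 1 + 1 + 1 + 1 + 1 + 1 = 9

9


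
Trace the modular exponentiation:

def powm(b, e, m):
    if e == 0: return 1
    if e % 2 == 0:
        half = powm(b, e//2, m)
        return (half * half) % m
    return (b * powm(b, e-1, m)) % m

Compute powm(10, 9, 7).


powm(10, 9, 7): e is odd, compute powm(10, 8, 7)
  powm(10, 8, 7): e is even, compute powm(10, 4, 7)
    powm(10, 4, 7): e is even, compute powm(10, 2, 7)
      powm(10, 2, 7): e is even, compute powm(10, 1, 7)
        powm(10, 1, 7): e is odd, compute powm(10, 0, 7)
          powm(10, 0, 7) = 1
        (10 * 1) % 7 = 3
      half=3, (3*3) % 7 = 2
    half=2, (2*2) % 7 = 4
  half=4, (4*4) % 7 = 2
(10 * 2) % 7 = 6

6


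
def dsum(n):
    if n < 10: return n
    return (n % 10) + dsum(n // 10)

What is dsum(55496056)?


dsum(55496056) = 6 + dsum(5549605)
dsum(5549605) = 5 + dsum(554960)
dsum(554960) = 0 + dsum(55496)
dsum(55496) = 6 + dsum(5549)
dsum(5549) = 9 + dsum(554)
dsum(554) = 4 + dsum(55)
dsum(55) = 5 + dsum(5)
dsum(5) = 5  (base case)
Total: 6 + 5 + 0 + 6 + 9 + 4 + 5 + 5 = 40

40


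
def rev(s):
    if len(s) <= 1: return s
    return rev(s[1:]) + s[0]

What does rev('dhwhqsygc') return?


rev('dhwhqsygc') = rev('hwhqsygc') + 'd'
rev('hwhqsygc') = rev('whqsygc') + 'h'
rev('whqsygc') = rev('hqsygc') + 'w'
rev('hqsygc') = rev('qsygc') + 'h'
rev('qsygc') = rev('sygc') + 'q'
rev('sygc') = rev('ygc') + 's'
rev('ygc') = rev('gc') + 'y'
rev('gc') = rev('c') + 'g'
rev('c') = 'c'  (base case)
Concatenating: 'c' + 'g' + 'y' + 's' + 'q' + 'h' + 'w' + 'h' + 'd' = 'cgysqhwhd'

cgysqhwhd


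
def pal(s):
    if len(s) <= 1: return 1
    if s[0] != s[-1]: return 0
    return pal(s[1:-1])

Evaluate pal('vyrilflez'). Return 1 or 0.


pal('vyrilflez'): s[0]='v' != s[-1]='z' -> return 0
Result: 0 (not a palindrome)

0
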